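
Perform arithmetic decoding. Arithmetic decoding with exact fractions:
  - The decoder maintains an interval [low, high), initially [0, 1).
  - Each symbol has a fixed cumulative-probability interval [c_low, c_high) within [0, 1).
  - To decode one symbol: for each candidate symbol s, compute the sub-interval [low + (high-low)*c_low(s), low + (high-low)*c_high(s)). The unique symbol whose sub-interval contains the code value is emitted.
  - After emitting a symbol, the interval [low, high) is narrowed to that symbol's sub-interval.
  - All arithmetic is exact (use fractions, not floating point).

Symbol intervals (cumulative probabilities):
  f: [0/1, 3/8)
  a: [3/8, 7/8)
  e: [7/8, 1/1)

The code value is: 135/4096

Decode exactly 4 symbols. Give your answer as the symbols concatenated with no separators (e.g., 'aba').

Step 1: interval [0/1, 1/1), width = 1/1 - 0/1 = 1/1
  'f': [0/1 + 1/1*0/1, 0/1 + 1/1*3/8) = [0/1, 3/8) <- contains code 135/4096
  'a': [0/1 + 1/1*3/8, 0/1 + 1/1*7/8) = [3/8, 7/8)
  'e': [0/1 + 1/1*7/8, 0/1 + 1/1*1/1) = [7/8, 1/1)
  emit 'f', narrow to [0/1, 3/8)
Step 2: interval [0/1, 3/8), width = 3/8 - 0/1 = 3/8
  'f': [0/1 + 3/8*0/1, 0/1 + 3/8*3/8) = [0/1, 9/64) <- contains code 135/4096
  'a': [0/1 + 3/8*3/8, 0/1 + 3/8*7/8) = [9/64, 21/64)
  'e': [0/1 + 3/8*7/8, 0/1 + 3/8*1/1) = [21/64, 3/8)
  emit 'f', narrow to [0/1, 9/64)
Step 3: interval [0/1, 9/64), width = 9/64 - 0/1 = 9/64
  'f': [0/1 + 9/64*0/1, 0/1 + 9/64*3/8) = [0/1, 27/512) <- contains code 135/4096
  'a': [0/1 + 9/64*3/8, 0/1 + 9/64*7/8) = [27/512, 63/512)
  'e': [0/1 + 9/64*7/8, 0/1 + 9/64*1/1) = [63/512, 9/64)
  emit 'f', narrow to [0/1, 27/512)
Step 4: interval [0/1, 27/512), width = 27/512 - 0/1 = 27/512
  'f': [0/1 + 27/512*0/1, 0/1 + 27/512*3/8) = [0/1, 81/4096)
  'a': [0/1 + 27/512*3/8, 0/1 + 27/512*7/8) = [81/4096, 189/4096) <- contains code 135/4096
  'e': [0/1 + 27/512*7/8, 0/1 + 27/512*1/1) = [189/4096, 27/512)
  emit 'a', narrow to [81/4096, 189/4096)

Answer: fffa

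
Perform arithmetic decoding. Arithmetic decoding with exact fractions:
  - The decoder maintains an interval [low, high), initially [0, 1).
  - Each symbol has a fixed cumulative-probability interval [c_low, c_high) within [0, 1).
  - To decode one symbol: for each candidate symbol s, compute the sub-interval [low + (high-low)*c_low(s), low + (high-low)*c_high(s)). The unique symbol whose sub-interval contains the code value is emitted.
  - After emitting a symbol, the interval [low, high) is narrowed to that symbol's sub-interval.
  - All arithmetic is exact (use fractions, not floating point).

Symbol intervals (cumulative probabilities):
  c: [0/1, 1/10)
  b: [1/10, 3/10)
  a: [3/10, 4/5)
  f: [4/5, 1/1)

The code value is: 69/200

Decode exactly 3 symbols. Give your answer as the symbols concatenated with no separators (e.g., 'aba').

Step 1: interval [0/1, 1/1), width = 1/1 - 0/1 = 1/1
  'c': [0/1 + 1/1*0/1, 0/1 + 1/1*1/10) = [0/1, 1/10)
  'b': [0/1 + 1/1*1/10, 0/1 + 1/1*3/10) = [1/10, 3/10)
  'a': [0/1 + 1/1*3/10, 0/1 + 1/1*4/5) = [3/10, 4/5) <- contains code 69/200
  'f': [0/1 + 1/1*4/5, 0/1 + 1/1*1/1) = [4/5, 1/1)
  emit 'a', narrow to [3/10, 4/5)
Step 2: interval [3/10, 4/5), width = 4/5 - 3/10 = 1/2
  'c': [3/10 + 1/2*0/1, 3/10 + 1/2*1/10) = [3/10, 7/20) <- contains code 69/200
  'b': [3/10 + 1/2*1/10, 3/10 + 1/2*3/10) = [7/20, 9/20)
  'a': [3/10 + 1/2*3/10, 3/10 + 1/2*4/5) = [9/20, 7/10)
  'f': [3/10 + 1/2*4/5, 3/10 + 1/2*1/1) = [7/10, 4/5)
  emit 'c', narrow to [3/10, 7/20)
Step 3: interval [3/10, 7/20), width = 7/20 - 3/10 = 1/20
  'c': [3/10 + 1/20*0/1, 3/10 + 1/20*1/10) = [3/10, 61/200)
  'b': [3/10 + 1/20*1/10, 3/10 + 1/20*3/10) = [61/200, 63/200)
  'a': [3/10 + 1/20*3/10, 3/10 + 1/20*4/5) = [63/200, 17/50)
  'f': [3/10 + 1/20*4/5, 3/10 + 1/20*1/1) = [17/50, 7/20) <- contains code 69/200
  emit 'f', narrow to [17/50, 7/20)

Answer: acf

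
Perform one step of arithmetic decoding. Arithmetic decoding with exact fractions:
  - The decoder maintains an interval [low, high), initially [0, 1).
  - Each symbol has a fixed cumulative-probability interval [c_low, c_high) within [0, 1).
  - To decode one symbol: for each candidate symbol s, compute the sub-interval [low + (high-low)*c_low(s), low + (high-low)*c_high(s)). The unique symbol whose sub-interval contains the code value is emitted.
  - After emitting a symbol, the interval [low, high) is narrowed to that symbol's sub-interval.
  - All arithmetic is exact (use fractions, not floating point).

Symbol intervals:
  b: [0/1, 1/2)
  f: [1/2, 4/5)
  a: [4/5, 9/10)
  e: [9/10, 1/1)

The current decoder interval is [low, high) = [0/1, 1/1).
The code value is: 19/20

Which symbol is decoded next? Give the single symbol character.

Interval width = high − low = 1/1 − 0/1 = 1/1
Scaled code = (code − low) / width = (19/20 − 0/1) / 1/1 = 19/20
  b: [0/1, 1/2) 
  f: [1/2, 4/5) 
  a: [4/5, 9/10) 
  e: [9/10, 1/1) ← scaled code falls here ✓

Answer: e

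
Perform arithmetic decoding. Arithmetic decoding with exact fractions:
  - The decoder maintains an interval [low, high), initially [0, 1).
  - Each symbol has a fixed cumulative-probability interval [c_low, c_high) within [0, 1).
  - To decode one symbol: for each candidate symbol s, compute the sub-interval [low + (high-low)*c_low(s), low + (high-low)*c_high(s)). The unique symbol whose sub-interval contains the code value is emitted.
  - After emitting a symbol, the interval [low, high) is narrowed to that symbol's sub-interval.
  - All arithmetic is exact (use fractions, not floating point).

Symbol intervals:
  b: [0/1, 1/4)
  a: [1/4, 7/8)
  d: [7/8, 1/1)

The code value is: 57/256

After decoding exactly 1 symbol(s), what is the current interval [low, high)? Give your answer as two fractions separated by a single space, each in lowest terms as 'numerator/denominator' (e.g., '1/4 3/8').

Step 1: interval [0/1, 1/1), width = 1/1 - 0/1 = 1/1
  'b': [0/1 + 1/1*0/1, 0/1 + 1/1*1/4) = [0/1, 1/4) <- contains code 57/256
  'a': [0/1 + 1/1*1/4, 0/1 + 1/1*7/8) = [1/4, 7/8)
  'd': [0/1 + 1/1*7/8, 0/1 + 1/1*1/1) = [7/8, 1/1)
  emit 'b', narrow to [0/1, 1/4)

Answer: 0/1 1/4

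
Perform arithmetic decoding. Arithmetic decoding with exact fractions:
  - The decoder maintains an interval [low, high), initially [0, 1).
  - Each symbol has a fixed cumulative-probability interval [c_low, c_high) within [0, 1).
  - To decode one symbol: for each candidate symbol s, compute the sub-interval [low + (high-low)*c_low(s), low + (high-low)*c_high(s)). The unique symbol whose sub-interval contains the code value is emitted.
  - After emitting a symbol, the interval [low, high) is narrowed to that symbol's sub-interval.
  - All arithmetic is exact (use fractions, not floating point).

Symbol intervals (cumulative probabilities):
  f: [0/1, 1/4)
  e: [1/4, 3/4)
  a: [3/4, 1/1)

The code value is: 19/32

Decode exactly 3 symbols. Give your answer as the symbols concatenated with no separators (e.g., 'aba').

Answer: eea

Derivation:
Step 1: interval [0/1, 1/1), width = 1/1 - 0/1 = 1/1
  'f': [0/1 + 1/1*0/1, 0/1 + 1/1*1/4) = [0/1, 1/4)
  'e': [0/1 + 1/1*1/4, 0/1 + 1/1*3/4) = [1/4, 3/4) <- contains code 19/32
  'a': [0/1 + 1/1*3/4, 0/1 + 1/1*1/1) = [3/4, 1/1)
  emit 'e', narrow to [1/4, 3/4)
Step 2: interval [1/4, 3/4), width = 3/4 - 1/4 = 1/2
  'f': [1/4 + 1/2*0/1, 1/4 + 1/2*1/4) = [1/4, 3/8)
  'e': [1/4 + 1/2*1/4, 1/4 + 1/2*3/4) = [3/8, 5/8) <- contains code 19/32
  'a': [1/4 + 1/2*3/4, 1/4 + 1/2*1/1) = [5/8, 3/4)
  emit 'e', narrow to [3/8, 5/8)
Step 3: interval [3/8, 5/8), width = 5/8 - 3/8 = 1/4
  'f': [3/8 + 1/4*0/1, 3/8 + 1/4*1/4) = [3/8, 7/16)
  'e': [3/8 + 1/4*1/4, 3/8 + 1/4*3/4) = [7/16, 9/16)
  'a': [3/8 + 1/4*3/4, 3/8 + 1/4*1/1) = [9/16, 5/8) <- contains code 19/32
  emit 'a', narrow to [9/16, 5/8)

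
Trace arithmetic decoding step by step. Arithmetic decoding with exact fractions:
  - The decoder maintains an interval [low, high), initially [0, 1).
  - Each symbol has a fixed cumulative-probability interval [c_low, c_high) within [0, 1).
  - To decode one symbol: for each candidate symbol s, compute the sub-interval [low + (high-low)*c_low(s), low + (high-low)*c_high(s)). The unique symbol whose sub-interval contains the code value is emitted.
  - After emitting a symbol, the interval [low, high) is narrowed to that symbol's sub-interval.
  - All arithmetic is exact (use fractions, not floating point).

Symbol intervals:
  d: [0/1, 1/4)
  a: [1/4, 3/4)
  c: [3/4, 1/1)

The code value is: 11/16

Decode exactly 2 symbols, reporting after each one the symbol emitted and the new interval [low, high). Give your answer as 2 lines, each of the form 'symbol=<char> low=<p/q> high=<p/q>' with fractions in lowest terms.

Answer: symbol=a low=1/4 high=3/4
symbol=c low=5/8 high=3/4

Derivation:
Step 1: interval [0/1, 1/1), width = 1/1 - 0/1 = 1/1
  'd': [0/1 + 1/1*0/1, 0/1 + 1/1*1/4) = [0/1, 1/4)
  'a': [0/1 + 1/1*1/4, 0/1 + 1/1*3/4) = [1/4, 3/4) <- contains code 11/16
  'c': [0/1 + 1/1*3/4, 0/1 + 1/1*1/1) = [3/4, 1/1)
  emit 'a', narrow to [1/4, 3/4)
Step 2: interval [1/4, 3/4), width = 3/4 - 1/4 = 1/2
  'd': [1/4 + 1/2*0/1, 1/4 + 1/2*1/4) = [1/4, 3/8)
  'a': [1/4 + 1/2*1/4, 1/4 + 1/2*3/4) = [3/8, 5/8)
  'c': [1/4 + 1/2*3/4, 1/4 + 1/2*1/1) = [5/8, 3/4) <- contains code 11/16
  emit 'c', narrow to [5/8, 3/4)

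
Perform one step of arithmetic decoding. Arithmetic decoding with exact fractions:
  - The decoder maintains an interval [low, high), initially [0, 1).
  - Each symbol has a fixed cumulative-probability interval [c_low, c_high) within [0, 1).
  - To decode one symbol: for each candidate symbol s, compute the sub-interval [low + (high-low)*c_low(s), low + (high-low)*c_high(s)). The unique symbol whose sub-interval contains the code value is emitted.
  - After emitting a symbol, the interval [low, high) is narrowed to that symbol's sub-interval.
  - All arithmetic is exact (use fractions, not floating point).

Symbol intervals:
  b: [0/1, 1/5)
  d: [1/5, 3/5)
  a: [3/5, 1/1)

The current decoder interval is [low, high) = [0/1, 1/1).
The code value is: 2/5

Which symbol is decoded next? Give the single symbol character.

Answer: d

Derivation:
Interval width = high − low = 1/1 − 0/1 = 1/1
Scaled code = (code − low) / width = (2/5 − 0/1) / 1/1 = 2/5
  b: [0/1, 1/5) 
  d: [1/5, 3/5) ← scaled code falls here ✓
  a: [3/5, 1/1) 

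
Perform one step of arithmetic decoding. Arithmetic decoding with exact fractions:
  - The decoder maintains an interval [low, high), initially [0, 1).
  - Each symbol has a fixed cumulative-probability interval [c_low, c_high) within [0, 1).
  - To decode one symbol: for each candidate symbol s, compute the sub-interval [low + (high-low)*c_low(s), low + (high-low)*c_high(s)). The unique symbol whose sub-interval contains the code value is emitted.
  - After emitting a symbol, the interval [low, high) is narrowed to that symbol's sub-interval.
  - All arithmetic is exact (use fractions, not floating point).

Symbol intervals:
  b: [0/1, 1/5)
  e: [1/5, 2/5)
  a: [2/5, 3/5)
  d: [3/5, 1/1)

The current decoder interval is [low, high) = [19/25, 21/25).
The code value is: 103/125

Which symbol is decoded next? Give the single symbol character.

Interval width = high − low = 21/25 − 19/25 = 2/25
Scaled code = (code − low) / width = (103/125 − 19/25) / 2/25 = 4/5
  b: [0/1, 1/5) 
  e: [1/5, 2/5) 
  a: [2/5, 3/5) 
  d: [3/5, 1/1) ← scaled code falls here ✓

Answer: d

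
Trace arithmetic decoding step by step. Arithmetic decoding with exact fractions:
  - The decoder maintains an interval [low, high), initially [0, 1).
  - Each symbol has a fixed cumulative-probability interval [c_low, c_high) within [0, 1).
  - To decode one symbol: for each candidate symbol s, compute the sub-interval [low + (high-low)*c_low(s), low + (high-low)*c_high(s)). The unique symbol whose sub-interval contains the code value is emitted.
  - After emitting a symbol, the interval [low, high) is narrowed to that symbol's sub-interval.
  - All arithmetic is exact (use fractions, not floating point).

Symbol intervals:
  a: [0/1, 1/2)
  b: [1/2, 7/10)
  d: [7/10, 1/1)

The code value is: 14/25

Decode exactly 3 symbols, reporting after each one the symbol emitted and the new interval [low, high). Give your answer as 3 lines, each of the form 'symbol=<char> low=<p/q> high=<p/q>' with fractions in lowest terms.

Step 1: interval [0/1, 1/1), width = 1/1 - 0/1 = 1/1
  'a': [0/1 + 1/1*0/1, 0/1 + 1/1*1/2) = [0/1, 1/2)
  'b': [0/1 + 1/1*1/2, 0/1 + 1/1*7/10) = [1/2, 7/10) <- contains code 14/25
  'd': [0/1 + 1/1*7/10, 0/1 + 1/1*1/1) = [7/10, 1/1)
  emit 'b', narrow to [1/2, 7/10)
Step 2: interval [1/2, 7/10), width = 7/10 - 1/2 = 1/5
  'a': [1/2 + 1/5*0/1, 1/2 + 1/5*1/2) = [1/2, 3/5) <- contains code 14/25
  'b': [1/2 + 1/5*1/2, 1/2 + 1/5*7/10) = [3/5, 16/25)
  'd': [1/2 + 1/5*7/10, 1/2 + 1/5*1/1) = [16/25, 7/10)
  emit 'a', narrow to [1/2, 3/5)
Step 3: interval [1/2, 3/5), width = 3/5 - 1/2 = 1/10
  'a': [1/2 + 1/10*0/1, 1/2 + 1/10*1/2) = [1/2, 11/20)
  'b': [1/2 + 1/10*1/2, 1/2 + 1/10*7/10) = [11/20, 57/100) <- contains code 14/25
  'd': [1/2 + 1/10*7/10, 1/2 + 1/10*1/1) = [57/100, 3/5)
  emit 'b', narrow to [11/20, 57/100)

Answer: symbol=b low=1/2 high=7/10
symbol=a low=1/2 high=3/5
symbol=b low=11/20 high=57/100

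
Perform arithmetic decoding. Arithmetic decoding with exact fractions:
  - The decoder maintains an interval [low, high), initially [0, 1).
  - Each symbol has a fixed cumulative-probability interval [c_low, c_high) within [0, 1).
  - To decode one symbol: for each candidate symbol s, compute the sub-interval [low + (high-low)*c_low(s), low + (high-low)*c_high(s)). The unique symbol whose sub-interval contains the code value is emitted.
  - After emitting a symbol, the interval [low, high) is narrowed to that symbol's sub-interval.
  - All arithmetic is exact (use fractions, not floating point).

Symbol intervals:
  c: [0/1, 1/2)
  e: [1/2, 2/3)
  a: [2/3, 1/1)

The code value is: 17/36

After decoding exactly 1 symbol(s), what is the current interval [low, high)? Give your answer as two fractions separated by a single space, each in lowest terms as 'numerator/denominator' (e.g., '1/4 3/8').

Step 1: interval [0/1, 1/1), width = 1/1 - 0/1 = 1/1
  'c': [0/1 + 1/1*0/1, 0/1 + 1/1*1/2) = [0/1, 1/2) <- contains code 17/36
  'e': [0/1 + 1/1*1/2, 0/1 + 1/1*2/3) = [1/2, 2/3)
  'a': [0/1 + 1/1*2/3, 0/1 + 1/1*1/1) = [2/3, 1/1)
  emit 'c', narrow to [0/1, 1/2)

Answer: 0/1 1/2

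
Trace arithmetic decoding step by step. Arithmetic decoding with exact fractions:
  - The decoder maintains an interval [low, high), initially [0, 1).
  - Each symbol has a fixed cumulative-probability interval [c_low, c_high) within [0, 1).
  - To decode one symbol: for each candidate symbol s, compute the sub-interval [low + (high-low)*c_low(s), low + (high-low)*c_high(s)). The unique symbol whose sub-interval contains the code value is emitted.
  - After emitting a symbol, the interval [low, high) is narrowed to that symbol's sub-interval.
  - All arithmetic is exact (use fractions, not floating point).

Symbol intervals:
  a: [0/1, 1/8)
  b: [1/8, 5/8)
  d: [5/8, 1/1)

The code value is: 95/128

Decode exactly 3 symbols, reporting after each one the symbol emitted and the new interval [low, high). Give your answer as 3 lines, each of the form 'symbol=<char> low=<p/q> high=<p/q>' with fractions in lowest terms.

Step 1: interval [0/1, 1/1), width = 1/1 - 0/1 = 1/1
  'a': [0/1 + 1/1*0/1, 0/1 + 1/1*1/8) = [0/1, 1/8)
  'b': [0/1 + 1/1*1/8, 0/1 + 1/1*5/8) = [1/8, 5/8)
  'd': [0/1 + 1/1*5/8, 0/1 + 1/1*1/1) = [5/8, 1/1) <- contains code 95/128
  emit 'd', narrow to [5/8, 1/1)
Step 2: interval [5/8, 1/1), width = 1/1 - 5/8 = 3/8
  'a': [5/8 + 3/8*0/1, 5/8 + 3/8*1/8) = [5/8, 43/64)
  'b': [5/8 + 3/8*1/8, 5/8 + 3/8*5/8) = [43/64, 55/64) <- contains code 95/128
  'd': [5/8 + 3/8*5/8, 5/8 + 3/8*1/1) = [55/64, 1/1)
  emit 'b', narrow to [43/64, 55/64)
Step 3: interval [43/64, 55/64), width = 55/64 - 43/64 = 3/16
  'a': [43/64 + 3/16*0/1, 43/64 + 3/16*1/8) = [43/64, 89/128)
  'b': [43/64 + 3/16*1/8, 43/64 + 3/16*5/8) = [89/128, 101/128) <- contains code 95/128
  'd': [43/64 + 3/16*5/8, 43/64 + 3/16*1/1) = [101/128, 55/64)
  emit 'b', narrow to [89/128, 101/128)

Answer: symbol=d low=5/8 high=1/1
symbol=b low=43/64 high=55/64
symbol=b low=89/128 high=101/128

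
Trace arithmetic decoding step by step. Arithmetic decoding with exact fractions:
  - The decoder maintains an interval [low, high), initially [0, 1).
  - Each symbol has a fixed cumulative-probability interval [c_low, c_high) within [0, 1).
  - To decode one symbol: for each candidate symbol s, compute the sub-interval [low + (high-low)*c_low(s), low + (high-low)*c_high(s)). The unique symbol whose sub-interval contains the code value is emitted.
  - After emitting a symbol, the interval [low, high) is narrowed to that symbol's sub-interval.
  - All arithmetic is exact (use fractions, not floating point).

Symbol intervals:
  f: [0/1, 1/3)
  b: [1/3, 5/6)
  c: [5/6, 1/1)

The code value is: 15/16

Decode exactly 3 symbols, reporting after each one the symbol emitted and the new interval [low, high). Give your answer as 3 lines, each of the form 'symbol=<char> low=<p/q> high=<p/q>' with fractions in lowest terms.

Step 1: interval [0/1, 1/1), width = 1/1 - 0/1 = 1/1
  'f': [0/1 + 1/1*0/1, 0/1 + 1/1*1/3) = [0/1, 1/3)
  'b': [0/1 + 1/1*1/3, 0/1 + 1/1*5/6) = [1/3, 5/6)
  'c': [0/1 + 1/1*5/6, 0/1 + 1/1*1/1) = [5/6, 1/1) <- contains code 15/16
  emit 'c', narrow to [5/6, 1/1)
Step 2: interval [5/6, 1/1), width = 1/1 - 5/6 = 1/6
  'f': [5/6 + 1/6*0/1, 5/6 + 1/6*1/3) = [5/6, 8/9)
  'b': [5/6 + 1/6*1/3, 5/6 + 1/6*5/6) = [8/9, 35/36) <- contains code 15/16
  'c': [5/6 + 1/6*5/6, 5/6 + 1/6*1/1) = [35/36, 1/1)
  emit 'b', narrow to [8/9, 35/36)
Step 3: interval [8/9, 35/36), width = 35/36 - 8/9 = 1/12
  'f': [8/9 + 1/12*0/1, 8/9 + 1/12*1/3) = [8/9, 11/12)
  'b': [8/9 + 1/12*1/3, 8/9 + 1/12*5/6) = [11/12, 23/24) <- contains code 15/16
  'c': [8/9 + 1/12*5/6, 8/9 + 1/12*1/1) = [23/24, 35/36)
  emit 'b', narrow to [11/12, 23/24)

Answer: symbol=c low=5/6 high=1/1
symbol=b low=8/9 high=35/36
symbol=b low=11/12 high=23/24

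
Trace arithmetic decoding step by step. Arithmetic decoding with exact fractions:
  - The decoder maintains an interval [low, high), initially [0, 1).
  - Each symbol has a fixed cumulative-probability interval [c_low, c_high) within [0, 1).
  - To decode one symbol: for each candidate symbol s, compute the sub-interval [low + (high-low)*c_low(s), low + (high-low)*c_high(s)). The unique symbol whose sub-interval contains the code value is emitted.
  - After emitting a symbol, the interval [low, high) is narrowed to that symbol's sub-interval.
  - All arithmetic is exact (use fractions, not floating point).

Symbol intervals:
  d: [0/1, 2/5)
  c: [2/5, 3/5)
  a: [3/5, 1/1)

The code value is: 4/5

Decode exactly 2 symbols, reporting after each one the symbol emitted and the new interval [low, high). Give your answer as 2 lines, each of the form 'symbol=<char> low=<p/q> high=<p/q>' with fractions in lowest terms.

Answer: symbol=a low=3/5 high=1/1
symbol=c low=19/25 high=21/25

Derivation:
Step 1: interval [0/1, 1/1), width = 1/1 - 0/1 = 1/1
  'd': [0/1 + 1/1*0/1, 0/1 + 1/1*2/5) = [0/1, 2/5)
  'c': [0/1 + 1/1*2/5, 0/1 + 1/1*3/5) = [2/5, 3/5)
  'a': [0/1 + 1/1*3/5, 0/1 + 1/1*1/1) = [3/5, 1/1) <- contains code 4/5
  emit 'a', narrow to [3/5, 1/1)
Step 2: interval [3/5, 1/1), width = 1/1 - 3/5 = 2/5
  'd': [3/5 + 2/5*0/1, 3/5 + 2/5*2/5) = [3/5, 19/25)
  'c': [3/5 + 2/5*2/5, 3/5 + 2/5*3/5) = [19/25, 21/25) <- contains code 4/5
  'a': [3/5 + 2/5*3/5, 3/5 + 2/5*1/1) = [21/25, 1/1)
  emit 'c', narrow to [19/25, 21/25)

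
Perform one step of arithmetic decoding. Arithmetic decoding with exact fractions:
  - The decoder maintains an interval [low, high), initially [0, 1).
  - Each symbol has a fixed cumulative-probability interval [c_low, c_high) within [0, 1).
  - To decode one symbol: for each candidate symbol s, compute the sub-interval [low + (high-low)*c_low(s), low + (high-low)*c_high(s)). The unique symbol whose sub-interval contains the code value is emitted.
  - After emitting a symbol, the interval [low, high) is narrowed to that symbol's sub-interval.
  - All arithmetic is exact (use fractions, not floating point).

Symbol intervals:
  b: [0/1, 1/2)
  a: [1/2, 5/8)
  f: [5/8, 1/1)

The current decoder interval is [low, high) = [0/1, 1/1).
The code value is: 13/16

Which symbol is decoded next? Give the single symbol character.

Interval width = high − low = 1/1 − 0/1 = 1/1
Scaled code = (code − low) / width = (13/16 − 0/1) / 1/1 = 13/16
  b: [0/1, 1/2) 
  a: [1/2, 5/8) 
  f: [5/8, 1/1) ← scaled code falls here ✓

Answer: f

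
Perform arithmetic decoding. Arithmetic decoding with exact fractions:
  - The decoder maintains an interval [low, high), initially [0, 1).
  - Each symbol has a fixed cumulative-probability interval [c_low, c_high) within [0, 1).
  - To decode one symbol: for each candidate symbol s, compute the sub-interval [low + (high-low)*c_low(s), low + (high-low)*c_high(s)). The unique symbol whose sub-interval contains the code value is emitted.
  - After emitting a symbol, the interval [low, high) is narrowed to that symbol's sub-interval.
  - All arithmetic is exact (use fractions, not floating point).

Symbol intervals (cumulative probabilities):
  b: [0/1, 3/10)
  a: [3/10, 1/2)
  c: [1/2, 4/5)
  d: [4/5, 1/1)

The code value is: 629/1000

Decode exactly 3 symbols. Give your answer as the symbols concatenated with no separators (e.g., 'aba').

Answer: cac

Derivation:
Step 1: interval [0/1, 1/1), width = 1/1 - 0/1 = 1/1
  'b': [0/1 + 1/1*0/1, 0/1 + 1/1*3/10) = [0/1, 3/10)
  'a': [0/1 + 1/1*3/10, 0/1 + 1/1*1/2) = [3/10, 1/2)
  'c': [0/1 + 1/1*1/2, 0/1 + 1/1*4/5) = [1/2, 4/5) <- contains code 629/1000
  'd': [0/1 + 1/1*4/5, 0/1 + 1/1*1/1) = [4/5, 1/1)
  emit 'c', narrow to [1/2, 4/5)
Step 2: interval [1/2, 4/5), width = 4/5 - 1/2 = 3/10
  'b': [1/2 + 3/10*0/1, 1/2 + 3/10*3/10) = [1/2, 59/100)
  'a': [1/2 + 3/10*3/10, 1/2 + 3/10*1/2) = [59/100, 13/20) <- contains code 629/1000
  'c': [1/2 + 3/10*1/2, 1/2 + 3/10*4/5) = [13/20, 37/50)
  'd': [1/2 + 3/10*4/5, 1/2 + 3/10*1/1) = [37/50, 4/5)
  emit 'a', narrow to [59/100, 13/20)
Step 3: interval [59/100, 13/20), width = 13/20 - 59/100 = 3/50
  'b': [59/100 + 3/50*0/1, 59/100 + 3/50*3/10) = [59/100, 76/125)
  'a': [59/100 + 3/50*3/10, 59/100 + 3/50*1/2) = [76/125, 31/50)
  'c': [59/100 + 3/50*1/2, 59/100 + 3/50*4/5) = [31/50, 319/500) <- contains code 629/1000
  'd': [59/100 + 3/50*4/5, 59/100 + 3/50*1/1) = [319/500, 13/20)
  emit 'c', narrow to [31/50, 319/500)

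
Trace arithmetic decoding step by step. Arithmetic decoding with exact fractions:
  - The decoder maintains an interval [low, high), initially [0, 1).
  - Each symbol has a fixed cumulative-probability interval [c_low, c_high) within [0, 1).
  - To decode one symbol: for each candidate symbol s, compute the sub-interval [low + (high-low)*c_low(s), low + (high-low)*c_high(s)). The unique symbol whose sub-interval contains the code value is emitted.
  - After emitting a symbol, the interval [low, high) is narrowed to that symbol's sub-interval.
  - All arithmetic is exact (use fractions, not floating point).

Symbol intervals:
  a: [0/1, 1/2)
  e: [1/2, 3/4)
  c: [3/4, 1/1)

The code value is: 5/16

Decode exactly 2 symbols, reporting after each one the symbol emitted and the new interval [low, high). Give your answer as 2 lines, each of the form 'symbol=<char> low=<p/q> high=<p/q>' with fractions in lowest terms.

Step 1: interval [0/1, 1/1), width = 1/1 - 0/1 = 1/1
  'a': [0/1 + 1/1*0/1, 0/1 + 1/1*1/2) = [0/1, 1/2) <- contains code 5/16
  'e': [0/1 + 1/1*1/2, 0/1 + 1/1*3/4) = [1/2, 3/4)
  'c': [0/1 + 1/1*3/4, 0/1 + 1/1*1/1) = [3/4, 1/1)
  emit 'a', narrow to [0/1, 1/2)
Step 2: interval [0/1, 1/2), width = 1/2 - 0/1 = 1/2
  'a': [0/1 + 1/2*0/1, 0/1 + 1/2*1/2) = [0/1, 1/4)
  'e': [0/1 + 1/2*1/2, 0/1 + 1/2*3/4) = [1/4, 3/8) <- contains code 5/16
  'c': [0/1 + 1/2*3/4, 0/1 + 1/2*1/1) = [3/8, 1/2)
  emit 'e', narrow to [1/4, 3/8)

Answer: symbol=a low=0/1 high=1/2
symbol=e low=1/4 high=3/8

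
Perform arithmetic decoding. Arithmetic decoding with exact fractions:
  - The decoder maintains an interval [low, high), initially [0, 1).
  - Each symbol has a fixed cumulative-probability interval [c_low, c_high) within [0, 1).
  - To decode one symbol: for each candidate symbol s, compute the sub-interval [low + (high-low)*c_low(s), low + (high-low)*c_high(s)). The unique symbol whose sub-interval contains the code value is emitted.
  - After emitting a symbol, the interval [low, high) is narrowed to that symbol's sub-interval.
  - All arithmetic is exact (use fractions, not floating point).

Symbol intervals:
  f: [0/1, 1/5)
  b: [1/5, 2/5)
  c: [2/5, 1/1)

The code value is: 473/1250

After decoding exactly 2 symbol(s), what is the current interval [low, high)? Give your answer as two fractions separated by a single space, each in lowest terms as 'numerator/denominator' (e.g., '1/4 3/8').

Step 1: interval [0/1, 1/1), width = 1/1 - 0/1 = 1/1
  'f': [0/1 + 1/1*0/1, 0/1 + 1/1*1/5) = [0/1, 1/5)
  'b': [0/1 + 1/1*1/5, 0/1 + 1/1*2/5) = [1/5, 2/5) <- contains code 473/1250
  'c': [0/1 + 1/1*2/5, 0/1 + 1/1*1/1) = [2/5, 1/1)
  emit 'b', narrow to [1/5, 2/5)
Step 2: interval [1/5, 2/5), width = 2/5 - 1/5 = 1/5
  'f': [1/5 + 1/5*0/1, 1/5 + 1/5*1/5) = [1/5, 6/25)
  'b': [1/5 + 1/5*1/5, 1/5 + 1/5*2/5) = [6/25, 7/25)
  'c': [1/5 + 1/5*2/5, 1/5 + 1/5*1/1) = [7/25, 2/5) <- contains code 473/1250
  emit 'c', narrow to [7/25, 2/5)

Answer: 7/25 2/5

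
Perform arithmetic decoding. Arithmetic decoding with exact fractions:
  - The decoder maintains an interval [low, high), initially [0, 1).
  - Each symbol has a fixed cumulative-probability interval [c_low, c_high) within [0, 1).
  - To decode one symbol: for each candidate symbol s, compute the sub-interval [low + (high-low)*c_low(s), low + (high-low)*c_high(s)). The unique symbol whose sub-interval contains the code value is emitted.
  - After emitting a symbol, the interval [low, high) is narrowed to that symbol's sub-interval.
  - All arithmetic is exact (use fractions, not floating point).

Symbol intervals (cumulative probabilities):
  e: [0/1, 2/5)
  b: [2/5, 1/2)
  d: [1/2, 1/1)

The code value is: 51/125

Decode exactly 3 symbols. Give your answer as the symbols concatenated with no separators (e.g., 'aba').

Step 1: interval [0/1, 1/1), width = 1/1 - 0/1 = 1/1
  'e': [0/1 + 1/1*0/1, 0/1 + 1/1*2/5) = [0/1, 2/5)
  'b': [0/1 + 1/1*2/5, 0/1 + 1/1*1/2) = [2/5, 1/2) <- contains code 51/125
  'd': [0/1 + 1/1*1/2, 0/1 + 1/1*1/1) = [1/2, 1/1)
  emit 'b', narrow to [2/5, 1/2)
Step 2: interval [2/5, 1/2), width = 1/2 - 2/5 = 1/10
  'e': [2/5 + 1/10*0/1, 2/5 + 1/10*2/5) = [2/5, 11/25) <- contains code 51/125
  'b': [2/5 + 1/10*2/5, 2/5 + 1/10*1/2) = [11/25, 9/20)
  'd': [2/5 + 1/10*1/2, 2/5 + 1/10*1/1) = [9/20, 1/2)
  emit 'e', narrow to [2/5, 11/25)
Step 3: interval [2/5, 11/25), width = 11/25 - 2/5 = 1/25
  'e': [2/5 + 1/25*0/1, 2/5 + 1/25*2/5) = [2/5, 52/125) <- contains code 51/125
  'b': [2/5 + 1/25*2/5, 2/5 + 1/25*1/2) = [52/125, 21/50)
  'd': [2/5 + 1/25*1/2, 2/5 + 1/25*1/1) = [21/50, 11/25)
  emit 'e', narrow to [2/5, 52/125)

Answer: bee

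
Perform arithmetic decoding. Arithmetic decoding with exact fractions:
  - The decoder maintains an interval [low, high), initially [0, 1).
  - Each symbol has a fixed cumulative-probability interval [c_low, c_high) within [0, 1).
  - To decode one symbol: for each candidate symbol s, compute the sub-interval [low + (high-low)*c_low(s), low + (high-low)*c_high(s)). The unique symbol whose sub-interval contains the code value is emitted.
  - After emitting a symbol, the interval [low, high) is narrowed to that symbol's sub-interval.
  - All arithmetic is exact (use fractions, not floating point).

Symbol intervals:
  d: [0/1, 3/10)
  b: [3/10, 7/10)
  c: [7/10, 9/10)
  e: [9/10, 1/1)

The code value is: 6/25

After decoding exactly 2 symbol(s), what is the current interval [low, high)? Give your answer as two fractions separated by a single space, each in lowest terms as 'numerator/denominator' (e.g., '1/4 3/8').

Step 1: interval [0/1, 1/1), width = 1/1 - 0/1 = 1/1
  'd': [0/1 + 1/1*0/1, 0/1 + 1/1*3/10) = [0/1, 3/10) <- contains code 6/25
  'b': [0/1 + 1/1*3/10, 0/1 + 1/1*7/10) = [3/10, 7/10)
  'c': [0/1 + 1/1*7/10, 0/1 + 1/1*9/10) = [7/10, 9/10)
  'e': [0/1 + 1/1*9/10, 0/1 + 1/1*1/1) = [9/10, 1/1)
  emit 'd', narrow to [0/1, 3/10)
Step 2: interval [0/1, 3/10), width = 3/10 - 0/1 = 3/10
  'd': [0/1 + 3/10*0/1, 0/1 + 3/10*3/10) = [0/1, 9/100)
  'b': [0/1 + 3/10*3/10, 0/1 + 3/10*7/10) = [9/100, 21/100)
  'c': [0/1 + 3/10*7/10, 0/1 + 3/10*9/10) = [21/100, 27/100) <- contains code 6/25
  'e': [0/1 + 3/10*9/10, 0/1 + 3/10*1/1) = [27/100, 3/10)
  emit 'c', narrow to [21/100, 27/100)

Answer: 21/100 27/100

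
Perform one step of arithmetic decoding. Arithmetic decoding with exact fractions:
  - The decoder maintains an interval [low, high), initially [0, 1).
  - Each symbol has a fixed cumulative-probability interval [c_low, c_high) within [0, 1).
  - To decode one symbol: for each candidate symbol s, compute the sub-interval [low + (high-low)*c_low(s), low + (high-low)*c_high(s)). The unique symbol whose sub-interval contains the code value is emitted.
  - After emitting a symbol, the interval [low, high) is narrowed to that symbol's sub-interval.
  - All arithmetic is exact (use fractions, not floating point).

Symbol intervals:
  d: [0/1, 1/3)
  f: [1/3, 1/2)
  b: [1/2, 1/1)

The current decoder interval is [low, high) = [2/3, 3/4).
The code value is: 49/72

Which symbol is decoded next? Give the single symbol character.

Answer: d

Derivation:
Interval width = high − low = 3/4 − 2/3 = 1/12
Scaled code = (code − low) / width = (49/72 − 2/3) / 1/12 = 1/6
  d: [0/1, 1/3) ← scaled code falls here ✓
  f: [1/3, 1/2) 
  b: [1/2, 1/1) 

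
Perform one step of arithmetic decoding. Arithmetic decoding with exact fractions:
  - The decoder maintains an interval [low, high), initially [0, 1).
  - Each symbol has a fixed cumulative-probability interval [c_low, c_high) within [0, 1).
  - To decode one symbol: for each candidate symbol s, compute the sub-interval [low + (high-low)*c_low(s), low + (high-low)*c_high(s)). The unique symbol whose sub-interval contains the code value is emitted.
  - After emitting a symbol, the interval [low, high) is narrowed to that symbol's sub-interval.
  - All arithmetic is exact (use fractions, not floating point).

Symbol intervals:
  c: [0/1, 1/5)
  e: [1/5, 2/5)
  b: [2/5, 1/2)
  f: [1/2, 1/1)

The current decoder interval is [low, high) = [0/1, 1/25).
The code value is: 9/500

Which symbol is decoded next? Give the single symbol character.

Interval width = high − low = 1/25 − 0/1 = 1/25
Scaled code = (code − low) / width = (9/500 − 0/1) / 1/25 = 9/20
  c: [0/1, 1/5) 
  e: [1/5, 2/5) 
  b: [2/5, 1/2) ← scaled code falls here ✓
  f: [1/2, 1/1) 

Answer: b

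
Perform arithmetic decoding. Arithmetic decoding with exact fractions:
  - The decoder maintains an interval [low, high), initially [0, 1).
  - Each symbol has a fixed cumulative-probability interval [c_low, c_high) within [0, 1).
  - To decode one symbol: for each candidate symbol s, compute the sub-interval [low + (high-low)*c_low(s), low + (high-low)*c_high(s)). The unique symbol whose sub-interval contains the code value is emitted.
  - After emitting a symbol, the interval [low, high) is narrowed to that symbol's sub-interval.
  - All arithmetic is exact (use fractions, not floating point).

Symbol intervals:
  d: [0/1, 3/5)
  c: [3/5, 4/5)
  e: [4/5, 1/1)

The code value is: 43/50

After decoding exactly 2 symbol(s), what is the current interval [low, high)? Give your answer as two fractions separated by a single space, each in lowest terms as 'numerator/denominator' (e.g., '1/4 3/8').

Answer: 4/5 23/25

Derivation:
Step 1: interval [0/1, 1/1), width = 1/1 - 0/1 = 1/1
  'd': [0/1 + 1/1*0/1, 0/1 + 1/1*3/5) = [0/1, 3/5)
  'c': [0/1 + 1/1*3/5, 0/1 + 1/1*4/5) = [3/5, 4/5)
  'e': [0/1 + 1/1*4/5, 0/1 + 1/1*1/1) = [4/5, 1/1) <- contains code 43/50
  emit 'e', narrow to [4/5, 1/1)
Step 2: interval [4/5, 1/1), width = 1/1 - 4/5 = 1/5
  'd': [4/5 + 1/5*0/1, 4/5 + 1/5*3/5) = [4/5, 23/25) <- contains code 43/50
  'c': [4/5 + 1/5*3/5, 4/5 + 1/5*4/5) = [23/25, 24/25)
  'e': [4/5 + 1/5*4/5, 4/5 + 1/5*1/1) = [24/25, 1/1)
  emit 'd', narrow to [4/5, 23/25)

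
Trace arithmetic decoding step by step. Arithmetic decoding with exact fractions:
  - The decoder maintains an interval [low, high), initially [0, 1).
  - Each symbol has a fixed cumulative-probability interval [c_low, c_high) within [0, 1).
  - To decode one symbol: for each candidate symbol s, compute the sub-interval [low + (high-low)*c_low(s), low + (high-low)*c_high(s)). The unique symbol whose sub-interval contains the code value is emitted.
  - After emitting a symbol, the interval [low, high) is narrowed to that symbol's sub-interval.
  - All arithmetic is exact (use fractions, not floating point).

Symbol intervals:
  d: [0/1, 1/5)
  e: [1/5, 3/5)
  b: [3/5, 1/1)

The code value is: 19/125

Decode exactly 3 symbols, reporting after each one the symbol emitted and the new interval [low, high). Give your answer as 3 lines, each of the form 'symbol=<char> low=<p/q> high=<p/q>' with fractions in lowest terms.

Answer: symbol=d low=0/1 high=1/5
symbol=b low=3/25 high=1/5
symbol=e low=17/125 high=21/125

Derivation:
Step 1: interval [0/1, 1/1), width = 1/1 - 0/1 = 1/1
  'd': [0/1 + 1/1*0/1, 0/1 + 1/1*1/5) = [0/1, 1/5) <- contains code 19/125
  'e': [0/1 + 1/1*1/5, 0/1 + 1/1*3/5) = [1/5, 3/5)
  'b': [0/1 + 1/1*3/5, 0/1 + 1/1*1/1) = [3/5, 1/1)
  emit 'd', narrow to [0/1, 1/5)
Step 2: interval [0/1, 1/5), width = 1/5 - 0/1 = 1/5
  'd': [0/1 + 1/5*0/1, 0/1 + 1/5*1/5) = [0/1, 1/25)
  'e': [0/1 + 1/5*1/5, 0/1 + 1/5*3/5) = [1/25, 3/25)
  'b': [0/1 + 1/5*3/5, 0/1 + 1/5*1/1) = [3/25, 1/5) <- contains code 19/125
  emit 'b', narrow to [3/25, 1/5)
Step 3: interval [3/25, 1/5), width = 1/5 - 3/25 = 2/25
  'd': [3/25 + 2/25*0/1, 3/25 + 2/25*1/5) = [3/25, 17/125)
  'e': [3/25 + 2/25*1/5, 3/25 + 2/25*3/5) = [17/125, 21/125) <- contains code 19/125
  'b': [3/25 + 2/25*3/5, 3/25 + 2/25*1/1) = [21/125, 1/5)
  emit 'e', narrow to [17/125, 21/125)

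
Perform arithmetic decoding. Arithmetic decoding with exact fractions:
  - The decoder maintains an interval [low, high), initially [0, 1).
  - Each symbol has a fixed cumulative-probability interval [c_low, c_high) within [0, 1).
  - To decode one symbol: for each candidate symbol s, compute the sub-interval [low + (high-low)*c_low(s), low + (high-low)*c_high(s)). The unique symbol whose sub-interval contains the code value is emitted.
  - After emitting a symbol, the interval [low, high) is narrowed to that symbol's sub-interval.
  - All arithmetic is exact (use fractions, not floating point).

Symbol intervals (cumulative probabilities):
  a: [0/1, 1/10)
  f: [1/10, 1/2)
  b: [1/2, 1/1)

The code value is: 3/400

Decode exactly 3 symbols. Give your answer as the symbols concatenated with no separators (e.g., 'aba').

Answer: aab

Derivation:
Step 1: interval [0/1, 1/1), width = 1/1 - 0/1 = 1/1
  'a': [0/1 + 1/1*0/1, 0/1 + 1/1*1/10) = [0/1, 1/10) <- contains code 3/400
  'f': [0/1 + 1/1*1/10, 0/1 + 1/1*1/2) = [1/10, 1/2)
  'b': [0/1 + 1/1*1/2, 0/1 + 1/1*1/1) = [1/2, 1/1)
  emit 'a', narrow to [0/1, 1/10)
Step 2: interval [0/1, 1/10), width = 1/10 - 0/1 = 1/10
  'a': [0/1 + 1/10*0/1, 0/1 + 1/10*1/10) = [0/1, 1/100) <- contains code 3/400
  'f': [0/1 + 1/10*1/10, 0/1 + 1/10*1/2) = [1/100, 1/20)
  'b': [0/1 + 1/10*1/2, 0/1 + 1/10*1/1) = [1/20, 1/10)
  emit 'a', narrow to [0/1, 1/100)
Step 3: interval [0/1, 1/100), width = 1/100 - 0/1 = 1/100
  'a': [0/1 + 1/100*0/1, 0/1 + 1/100*1/10) = [0/1, 1/1000)
  'f': [0/1 + 1/100*1/10, 0/1 + 1/100*1/2) = [1/1000, 1/200)
  'b': [0/1 + 1/100*1/2, 0/1 + 1/100*1/1) = [1/200, 1/100) <- contains code 3/400
  emit 'b', narrow to [1/200, 1/100)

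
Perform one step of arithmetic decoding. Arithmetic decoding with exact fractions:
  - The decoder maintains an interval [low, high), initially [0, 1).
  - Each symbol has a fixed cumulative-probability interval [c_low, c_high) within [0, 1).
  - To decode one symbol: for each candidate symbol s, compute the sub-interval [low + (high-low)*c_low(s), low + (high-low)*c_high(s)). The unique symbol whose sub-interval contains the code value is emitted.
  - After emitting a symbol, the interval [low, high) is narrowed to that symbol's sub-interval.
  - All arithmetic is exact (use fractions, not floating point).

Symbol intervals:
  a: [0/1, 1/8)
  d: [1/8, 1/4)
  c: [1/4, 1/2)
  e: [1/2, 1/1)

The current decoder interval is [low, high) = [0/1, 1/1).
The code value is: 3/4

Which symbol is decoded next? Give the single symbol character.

Answer: e

Derivation:
Interval width = high − low = 1/1 − 0/1 = 1/1
Scaled code = (code − low) / width = (3/4 − 0/1) / 1/1 = 3/4
  a: [0/1, 1/8) 
  d: [1/8, 1/4) 
  c: [1/4, 1/2) 
  e: [1/2, 1/1) ← scaled code falls here ✓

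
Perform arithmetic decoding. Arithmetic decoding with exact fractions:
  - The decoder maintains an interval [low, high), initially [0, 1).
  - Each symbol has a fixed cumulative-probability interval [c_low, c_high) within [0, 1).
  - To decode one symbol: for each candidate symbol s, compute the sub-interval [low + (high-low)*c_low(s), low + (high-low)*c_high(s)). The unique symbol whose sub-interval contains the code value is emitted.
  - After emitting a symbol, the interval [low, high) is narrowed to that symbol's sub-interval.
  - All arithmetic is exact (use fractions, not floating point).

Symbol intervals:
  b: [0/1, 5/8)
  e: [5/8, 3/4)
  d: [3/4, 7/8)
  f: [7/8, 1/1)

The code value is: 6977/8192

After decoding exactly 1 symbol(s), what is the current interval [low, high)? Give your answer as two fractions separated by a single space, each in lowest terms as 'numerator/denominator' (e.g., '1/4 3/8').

Answer: 3/4 7/8

Derivation:
Step 1: interval [0/1, 1/1), width = 1/1 - 0/1 = 1/1
  'b': [0/1 + 1/1*0/1, 0/1 + 1/1*5/8) = [0/1, 5/8)
  'e': [0/1 + 1/1*5/8, 0/1 + 1/1*3/4) = [5/8, 3/4)
  'd': [0/1 + 1/1*3/4, 0/1 + 1/1*7/8) = [3/4, 7/8) <- contains code 6977/8192
  'f': [0/1 + 1/1*7/8, 0/1 + 1/1*1/1) = [7/8, 1/1)
  emit 'd', narrow to [3/4, 7/8)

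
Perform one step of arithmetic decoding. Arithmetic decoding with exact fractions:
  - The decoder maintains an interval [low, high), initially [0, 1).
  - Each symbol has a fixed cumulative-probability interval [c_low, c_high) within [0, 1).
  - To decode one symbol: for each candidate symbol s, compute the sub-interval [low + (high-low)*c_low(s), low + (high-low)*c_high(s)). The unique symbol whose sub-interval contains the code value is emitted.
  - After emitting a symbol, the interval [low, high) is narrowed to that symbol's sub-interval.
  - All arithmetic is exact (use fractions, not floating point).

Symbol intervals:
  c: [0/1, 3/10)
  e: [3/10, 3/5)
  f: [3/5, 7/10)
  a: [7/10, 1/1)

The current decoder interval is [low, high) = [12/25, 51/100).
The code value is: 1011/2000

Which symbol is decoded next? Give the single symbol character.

Interval width = high − low = 51/100 − 12/25 = 3/100
Scaled code = (code − low) / width = (1011/2000 − 12/25) / 3/100 = 17/20
  c: [0/1, 3/10) 
  e: [3/10, 3/5) 
  f: [3/5, 7/10) 
  a: [7/10, 1/1) ← scaled code falls here ✓

Answer: a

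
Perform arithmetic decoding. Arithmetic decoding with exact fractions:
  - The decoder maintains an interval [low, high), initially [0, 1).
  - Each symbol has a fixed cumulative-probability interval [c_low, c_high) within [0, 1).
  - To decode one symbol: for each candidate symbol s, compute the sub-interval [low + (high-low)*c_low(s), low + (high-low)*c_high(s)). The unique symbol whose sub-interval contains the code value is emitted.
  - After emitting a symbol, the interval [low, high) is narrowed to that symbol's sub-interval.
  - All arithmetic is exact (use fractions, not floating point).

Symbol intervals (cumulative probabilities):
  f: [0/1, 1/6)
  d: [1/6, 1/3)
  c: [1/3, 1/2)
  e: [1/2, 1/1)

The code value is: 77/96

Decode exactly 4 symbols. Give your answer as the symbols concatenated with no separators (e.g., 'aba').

Step 1: interval [0/1, 1/1), width = 1/1 - 0/1 = 1/1
  'f': [0/1 + 1/1*0/1, 0/1 + 1/1*1/6) = [0/1, 1/6)
  'd': [0/1 + 1/1*1/6, 0/1 + 1/1*1/3) = [1/6, 1/3)
  'c': [0/1 + 1/1*1/3, 0/1 + 1/1*1/2) = [1/3, 1/2)
  'e': [0/1 + 1/1*1/2, 0/1 + 1/1*1/1) = [1/2, 1/1) <- contains code 77/96
  emit 'e', narrow to [1/2, 1/1)
Step 2: interval [1/2, 1/1), width = 1/1 - 1/2 = 1/2
  'f': [1/2 + 1/2*0/1, 1/2 + 1/2*1/6) = [1/2, 7/12)
  'd': [1/2 + 1/2*1/6, 1/2 + 1/2*1/3) = [7/12, 2/3)
  'c': [1/2 + 1/2*1/3, 1/2 + 1/2*1/2) = [2/3, 3/4)
  'e': [1/2 + 1/2*1/2, 1/2 + 1/2*1/1) = [3/4, 1/1) <- contains code 77/96
  emit 'e', narrow to [3/4, 1/1)
Step 3: interval [3/4, 1/1), width = 1/1 - 3/4 = 1/4
  'f': [3/4 + 1/4*0/1, 3/4 + 1/4*1/6) = [3/4, 19/24)
  'd': [3/4 + 1/4*1/6, 3/4 + 1/4*1/3) = [19/24, 5/6) <- contains code 77/96
  'c': [3/4 + 1/4*1/3, 3/4 + 1/4*1/2) = [5/6, 7/8)
  'e': [3/4 + 1/4*1/2, 3/4 + 1/4*1/1) = [7/8, 1/1)
  emit 'd', narrow to [19/24, 5/6)
Step 4: interval [19/24, 5/6), width = 5/6 - 19/24 = 1/24
  'f': [19/24 + 1/24*0/1, 19/24 + 1/24*1/6) = [19/24, 115/144)
  'd': [19/24 + 1/24*1/6, 19/24 + 1/24*1/3) = [115/144, 29/36) <- contains code 77/96
  'c': [19/24 + 1/24*1/3, 19/24 + 1/24*1/2) = [29/36, 13/16)
  'e': [19/24 + 1/24*1/2, 19/24 + 1/24*1/1) = [13/16, 5/6)
  emit 'd', narrow to [115/144, 29/36)

Answer: eedd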